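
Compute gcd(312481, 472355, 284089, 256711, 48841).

169

312481 = 13² · 43²; 472355 = 5 · 13³ · 43; 284089 = 13² · 41²; 256711 = 7² · 13² · 31; 48841 = 13² · 17²
gcd takes min exponent of each prime: 13² = 169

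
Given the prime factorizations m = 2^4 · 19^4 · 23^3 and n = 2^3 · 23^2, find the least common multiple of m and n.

25369849712

max exponent per prime: 2^4 · 19^4 · 23^3 = 25369849712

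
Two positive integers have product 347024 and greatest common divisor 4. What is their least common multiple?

86756

Since gcd(m,n)·lcm(m,n) = mn, lcm = 347024/4 = 86756.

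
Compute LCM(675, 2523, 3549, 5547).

1241713561725

675 = 3³ · 5²; 2523 = 3 · 29²; 3549 = 3 · 7 · 13²; 5547 = 3 · 43²
lcm takes max exponent of each prime: 3³ · 5² · 7 · 13² · 29² · 43² = 1241713561725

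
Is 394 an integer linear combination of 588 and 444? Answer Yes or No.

gcd(588, 444): 588 = 1·444 + 144; 444 = 3·144 + 12; 144 = 12·12 + 0 → 12
12 does not divide 394, so a solution does not exist.

No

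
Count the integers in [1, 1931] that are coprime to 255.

969

Prime factors of 255: 3, 5, 17. Count integers ≤ 1931 divisible by none of them.
By inclusion–exclusion: 1931 − ⌊1931/3⌋ − ⌊1931/5⌋ − ⌊1931/17⌋ + ⌊1931/15⌋ + ⌊1931/51⌋ + ⌊1931/85⌋ − ⌊1931/255⌋ = 969.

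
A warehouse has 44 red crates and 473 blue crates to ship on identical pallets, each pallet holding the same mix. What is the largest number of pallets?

Euclid: 473 = 10·44 + 33; 44 = 1·33 + 11; 33 = 3·11 + 0. Last nonzero remainder: 11.

11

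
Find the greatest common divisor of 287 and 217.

7

287 = 7 · 41
217 = 7 · 31
Common: 7 = 7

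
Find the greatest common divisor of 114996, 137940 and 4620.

gcd(114996, 137940): 137940 = 1·114996 + 22944; 114996 = 5·22944 + 276; 22944 = 83·276 + 36; 276 = 7·36 + 24; 36 = 1·24 + 12; 24 = 2·12 + 0 → 12
gcd(12, 4620): 4620 = 385·12 + 0 → 12

12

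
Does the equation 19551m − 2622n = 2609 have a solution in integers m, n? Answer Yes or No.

No

By Bézout, 19551m − 2622n = 2609 has integer solutions iff gcd(19551, 2622) | 2609.
Euclid: 19551 = 7·2622 + 1197; 2622 = 2·1197 + 228; 1197 = 5·228 + 57; 228 = 4·57 + 0. gcd = 57; 2609 mod 57 = 44. No.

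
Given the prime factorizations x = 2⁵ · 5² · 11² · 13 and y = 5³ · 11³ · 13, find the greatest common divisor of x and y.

min exponent per shared prime: 5² · 11² · 13 = 39325

39325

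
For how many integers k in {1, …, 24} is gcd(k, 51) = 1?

15

51 = 3·17. Inclusion–exclusion on these primes:
24 − ⌊24/3⌋ − ⌊24/17⌋ + ⌊24/51⌋ = 15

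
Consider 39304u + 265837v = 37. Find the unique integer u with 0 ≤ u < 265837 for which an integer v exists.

Reduce mod 265837: 39304u ≡ 37 (mod 265837). With g = gcd(39304, 265837) = 1 dividing 37, divide through: 39304u ≡ 37 (mod 265837).
Since gcd(39304, 265837) = 1, u ≡ 37·(39304)⁻¹ ≡ 65465 (mod 265837). Smallest non-negative: 65465.

65465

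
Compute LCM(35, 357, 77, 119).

lcm(35, 357) = 35·357/gcd = 12495/7 = 1785
lcm(1785, 77) = 1785·77/gcd = 137445/7 = 19635
lcm(19635, 119) = 19635·119/gcd = 2336565/119 = 19635

19635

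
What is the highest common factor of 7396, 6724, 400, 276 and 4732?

4

7396 = 2² · 43²; 6724 = 2² · 41²; 400 = 2⁴ · 5²; 276 = 2² · 3 · 23; 4732 = 2² · 7 · 13²
gcd takes min exponent of each prime: 2² = 4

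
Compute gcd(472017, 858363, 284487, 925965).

gcd(472017, 858363): 858363 = 1·472017 + 386346; 472017 = 1·386346 + 85671; 386346 = 4·85671 + 43662; 85671 = 1·43662 + 42009; 43662 = 1·42009 + 1653; 42009 = 25·1653 + 684; 1653 = 2·684 + 285; 684 = 2·285 + 114; 285 = 2·114 + 57; 114 = 2·57 + 0 → 57
gcd(57, 284487): 284487 = 4991·57 + 0 → 57
gcd(57, 925965): 925965 = 16245·57 + 0 → 57

57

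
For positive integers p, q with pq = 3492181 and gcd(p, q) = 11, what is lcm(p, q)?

317471

gcd·lcm = product, so lcm = 3492181/11 = 317471.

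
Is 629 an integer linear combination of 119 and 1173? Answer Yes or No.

Yes

By Bézout, 119s + 1173t = 629 has integer solutions iff gcd(119, 1173) | 629.
Euclid: 1173 = 9·119 + 102; 119 = 1·102 + 17; 102 = 6·17 + 0. gcd = 17; 629 mod 17 = 0. Yes.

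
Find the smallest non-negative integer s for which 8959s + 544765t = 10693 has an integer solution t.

62

Euclid: 544765 = 60·8959 + 7225; 8959 = 1·7225 + 1734; 7225 = 4·1734 + 289; 1734 = 6·289 + 0 → gcd = 289; 10693 = 289·37.
Back-substitution yields 8959·(-304) + 544765·(5) = 289, so one solution is s = -304·37 = -11248, t = 5·37 = 185.
Solutions in s differ by 544765/289 = 1885; the one in [0, 1885) is -11248 mod 1885 = 62.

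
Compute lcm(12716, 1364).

394196

12716 = 2² · 11 · 17²; 1364 = 2² · 11 · 31
max exponents: 2² · 11 · 17² · 31 = 394196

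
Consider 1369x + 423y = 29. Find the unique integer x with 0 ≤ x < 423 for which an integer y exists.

Reduce mod 423: 1369x ≡ 29 (mod 423). With g = gcd(1369, 423) = 1 dividing 29, divide through: 1369x ≡ 29 (mod 423).
Since gcd(1369, 423) = 1, x ≡ 29·(1369)⁻¹ ≡ 326 (mod 423). Smallest non-negative: 326.

326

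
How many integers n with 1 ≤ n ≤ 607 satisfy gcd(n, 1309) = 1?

446

Prime factors of 1309: 7, 11, 17. Count integers ≤ 607 divisible by none of them.
By inclusion–exclusion: 607 − ⌊607/7⌋ − ⌊607/11⌋ − ⌊607/17⌋ + ⌊607/77⌋ + ⌊607/119⌋ + ⌊607/187⌋ − ⌊607/1309⌋ = 446.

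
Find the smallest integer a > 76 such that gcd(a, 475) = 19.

Multiples of 19 above 76: 19·5, 19·6, … . Need the cofactor coprime to 475/19 = 25.
Checking s = 5, 6, … the first with gcd(s, 25) = 1 is s = 6, giving 114.

114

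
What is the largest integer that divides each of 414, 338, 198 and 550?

gcd(414, 338): 414 = 1·338 + 76; 338 = 4·76 + 34; 76 = 2·34 + 8; 34 = 4·8 + 2; 8 = 4·2 + 0 → 2
gcd(2, 198): 198 = 99·2 + 0 → 2
gcd(2, 550): 550 = 275·2 + 0 → 2

2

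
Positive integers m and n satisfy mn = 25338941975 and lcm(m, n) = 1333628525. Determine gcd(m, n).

gcd·lcm = product, so gcd = 25338941975/1333628525 = 19.

19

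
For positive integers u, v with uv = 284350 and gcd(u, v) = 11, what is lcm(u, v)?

gcd·lcm = product, so lcm = 284350/11 = 25850.

25850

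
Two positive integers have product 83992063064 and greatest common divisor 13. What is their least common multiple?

6460927928

For any two positive integers, gcd × lcm equals their product. Hence lcm = 83992063064 / 13 = 6460927928.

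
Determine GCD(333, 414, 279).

9

gcd(333, 414): 414 = 1·333 + 81; 333 = 4·81 + 9; 81 = 9·9 + 0 → 9
gcd(9, 279): 279 = 31·9 + 0 → 9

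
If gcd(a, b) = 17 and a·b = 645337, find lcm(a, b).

gcd·lcm = product, so lcm = 645337/17 = 37961.

37961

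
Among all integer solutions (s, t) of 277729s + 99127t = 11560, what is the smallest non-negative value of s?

181

Euclid: 277729 = 2·99127 + 79475; 99127 = 1·79475 + 19652; 79475 = 4·19652 + 867; 19652 = 22·867 + 578; 867 = 1·578 + 289; 578 = 2·289 + 0 → gcd = 289; 11560 = 289·40.
Back-substitution yields 277729·(116) + 99127·(-325) = 289, so one solution is s = 116·40 = 4640, t = -325·40 = -13000.
Solutions in s differ by 99127/289 = 343; the one in [0, 343) is 4640 mod 343 = 181.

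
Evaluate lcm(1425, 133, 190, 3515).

lcm(1425, 133) = 1425·133/gcd = 189525/19 = 9975
lcm(9975, 190) = 9975·190/gcd = 1895250/95 = 19950
lcm(19950, 3515) = 19950·3515/gcd = 70124250/95 = 738150

738150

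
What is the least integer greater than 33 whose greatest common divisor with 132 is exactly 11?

55

132 = 11·12. Any t with gcd(t, 132) = 11 is a multiple of 11, say 11s, with s coprime to 12.
Need s > 33/11, so s ≥ 4. First s ≥ 4 with gcd(s, 12) = 1 is s = 5. Thus t = 11·5 = 55.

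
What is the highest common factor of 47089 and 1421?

49

47089 = 7² · 31²
1421 = 7² · 29
Common: 7² = 49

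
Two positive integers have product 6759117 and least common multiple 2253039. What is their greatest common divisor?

gcd·lcm = product, so gcd = 6759117/2253039 = 3.

3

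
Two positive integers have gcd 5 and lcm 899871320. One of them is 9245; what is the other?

486680

Using uv = gcd(u,v)·lcm(u,v) = 5·899871320 = 4499356600, we get v = 4499356600/9245 = 486680.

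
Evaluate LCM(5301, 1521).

895869

5301 = 3² · 19 · 31; 1521 = 3² · 13²
max exponents: 3² · 13² · 19 · 31 = 895869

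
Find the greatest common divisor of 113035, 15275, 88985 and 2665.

65

gcd(113035, 15275): 113035 = 7·15275 + 6110; 15275 = 2·6110 + 3055; 6110 = 2·3055 + 0 → 3055
gcd(3055, 88985): 88985 = 29·3055 + 390; 3055 = 7·390 + 325; 390 = 1·325 + 65; 325 = 5·65 + 0 → 65
gcd(65, 2665): 2665 = 41·65 + 0 → 65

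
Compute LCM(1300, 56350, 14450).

lcm(1300, 56350) = 1300·56350/gcd = 73255000/50 = 1465100
lcm(1465100, 14450) = 1465100·14450/gcd = 21170695000/50 = 423413900

423413900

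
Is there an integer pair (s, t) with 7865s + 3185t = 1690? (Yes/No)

By Bézout, 7865s + 3185t = 1690 has integer solutions iff gcd(7865, 3185) | 1690.
Euclid: 7865 = 2·3185 + 1495; 3185 = 2·1495 + 195; 1495 = 7·195 + 130; 195 = 1·130 + 65; 130 = 2·65 + 0. gcd = 65; 1690 mod 65 = 0. Yes.

Yes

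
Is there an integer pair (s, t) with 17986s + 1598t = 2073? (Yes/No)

No

gcd(17986, 1598): 17986 = 11·1598 + 408; 1598 = 3·408 + 374; 408 = 1·374 + 34; 374 = 11·34 + 0 → 34
34 does not divide 2073, so a solution does not exist.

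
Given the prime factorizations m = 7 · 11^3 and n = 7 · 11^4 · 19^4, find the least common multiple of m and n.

13356208327

max exponent per prime: 7 · 11^4 · 19^4 = 13356208327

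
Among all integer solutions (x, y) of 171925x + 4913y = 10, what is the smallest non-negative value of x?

gcd(171925, 4913) = 1 (Euclid: 171925 = 34·4913 + 4883; 4913 = 1·4883 + 30; 4883 = 162·30 + 23; 30 = 1·23 + 7; 23 = 3·7 + 2; 7 = 3·2 + 1; 2 = 2·1 + 0), and 1 | 10.
Extended Euclid: 171925·(-2129) + 4913·(74502) = 1. Scale by 10: x₀ = -21290.
General solution x = x₀ + 4913t; reducing mod 4913 gives x = 3275 (and y = -114605).

3275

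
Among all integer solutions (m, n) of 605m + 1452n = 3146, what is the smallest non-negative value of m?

10

gcd(605, 1452) = 121 (Euclid: 1452 = 2·605 + 242; 605 = 2·242 + 121; 242 = 2·121 + 0), and 121 | 3146.
Extended Euclid: 605·(5) + 1452·(-2) = 121. Scale by 26: m₀ = 130.
General solution m = m₀ + 12t; reducing mod 12 gives m = 10 (and n = -2).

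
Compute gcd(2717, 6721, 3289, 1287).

143

gcd(2717, 6721): 6721 = 2·2717 + 1287; 2717 = 2·1287 + 143; 1287 = 9·143 + 0 → 143
gcd(143, 3289): 3289 = 23·143 + 0 → 143
gcd(143, 1287): 1287 = 9·143 + 0 → 143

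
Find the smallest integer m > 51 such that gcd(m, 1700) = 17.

119

Multiples of 17 above 51: 17·4, 17·5, … . Need the cofactor coprime to 1700/17 = 100.
Checking s = 4, 5, … the first with gcd(s, 100) = 1 is s = 7, giving 119.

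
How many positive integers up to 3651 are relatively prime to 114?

1153

114 = 2·3·19. Inclusion–exclusion on these primes:
3651 − ⌊3651/2⌋ − ⌊3651/3⌋ − ⌊3651/19⌋ + ⌊3651/6⌋ + ⌊3651/38⌋ + ⌊3651/57⌋ − ⌊3651/114⌋ = 1153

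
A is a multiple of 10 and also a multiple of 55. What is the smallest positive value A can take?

110

gcd first: 55 = 5·10 + 5; 10 = 2·5 + 0 → gcd = 5
lcm = 10·55/gcd = 550/5 = 110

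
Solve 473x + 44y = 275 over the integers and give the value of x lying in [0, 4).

3

gcd(473, 44) = 11 (Euclid: 473 = 10·44 + 33; 44 = 1·33 + 11; 33 = 3·11 + 0), and 11 | 275.
Extended Euclid: 473·(-1) + 44·(11) = 11. Scale by 25: x₀ = -25.
General solution x = x₀ + 4t; reducing mod 4 gives x = 3 (and y = -26).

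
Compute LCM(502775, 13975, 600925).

929630975

lcm(502775, 13975) = 502775·13975/gcd = 7026280625/325 = 21619325
lcm(21619325, 600925) = 21619325·600925/gcd = 12991592875625/13975 = 929630975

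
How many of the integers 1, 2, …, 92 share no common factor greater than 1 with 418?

Prime factors of 418: 2, 11, 19. Count integers ≤ 92 divisible by none of them.
By inclusion–exclusion: 92 − ⌊92/2⌋ − ⌊92/11⌋ − ⌊92/19⌋ + ⌊92/22⌋ + ⌊92/38⌋ + ⌊92/209⌋ − ⌊92/418⌋ = 40.

40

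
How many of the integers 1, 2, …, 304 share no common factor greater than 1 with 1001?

219

1001 = 7·11·13. Inclusion–exclusion on these primes:
304 − ⌊304/7⌋ − ⌊304/11⌋ − ⌊304/13⌋ + ⌊304/77⌋ + ⌊304/91⌋ + ⌊304/143⌋ − ⌊304/1001⌋ = 219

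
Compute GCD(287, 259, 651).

gcd(287, 259): 287 = 1·259 + 28; 259 = 9·28 + 7; 28 = 4·7 + 0 → 7
gcd(7, 651): 651 = 93·7 + 0 → 7

7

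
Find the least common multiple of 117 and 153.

gcd first: 153 = 1·117 + 36; 117 = 3·36 + 9; 36 = 4·9 + 0 → gcd = 9
lcm = 117·153/gcd = 17901/9 = 1989

1989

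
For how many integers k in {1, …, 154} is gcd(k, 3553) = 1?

123

Prime factors of 3553: 11, 17, 19. Count integers ≤ 154 divisible by none of them.
By inclusion–exclusion: 154 − ⌊154/11⌋ − ⌊154/17⌋ − ⌊154/19⌋ + ⌊154/187⌋ + ⌊154/209⌋ + ⌊154/323⌋ − ⌊154/3553⌋ = 123.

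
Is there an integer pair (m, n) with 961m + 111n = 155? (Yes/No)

By Bézout, 961m + 111n = 155 has integer solutions iff gcd(961, 111) | 155.
Euclid: 961 = 8·111 + 73; 111 = 1·73 + 38; 73 = 1·38 + 35; 38 = 1·35 + 3; 35 = 11·3 + 2; 3 = 1·2 + 1; 2 = 2·1 + 0. gcd = 1; 155 mod 1 = 0. Yes.

Yes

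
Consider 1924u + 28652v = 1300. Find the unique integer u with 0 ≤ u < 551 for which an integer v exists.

507

Euclid: 28652 = 14·1924 + 1716; 1924 = 1·1716 + 208; 1716 = 8·208 + 52; 208 = 4·52 + 0 → gcd = 52; 1300 = 52·25.
Back-substitution yields 1924·(-134) + 28652·(9) = 52, so one solution is u = -134·25 = -3350, v = 9·25 = 225.
Solutions in u differ by 28652/52 = 551; the one in [0, 551) is -3350 mod 551 = 507.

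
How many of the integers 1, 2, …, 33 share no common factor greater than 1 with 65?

25

65 = 5·13. Inclusion–exclusion on these primes:
33 − ⌊33/5⌋ − ⌊33/13⌋ + ⌊33/65⌋ = 25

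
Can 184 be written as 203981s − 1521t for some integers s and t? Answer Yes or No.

gcd(203981, 1521): 203981 = 134·1521 + 167; 1521 = 9·167 + 18; 167 = 9·18 + 5; 18 = 3·5 + 3; 5 = 1·3 + 2; 3 = 1·2 + 1; 2 = 2·1 + 0 → 1
1 divides 184, so a solution exists.

Yes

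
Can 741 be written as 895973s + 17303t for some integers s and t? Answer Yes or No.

Yes

By Bézout, 895973s + 17303t = 741 has integer solutions iff gcd(895973, 17303) | 741.
Euclid: 895973 = 51·17303 + 13520; 17303 = 1·13520 + 3783; 13520 = 3·3783 + 2171; 3783 = 1·2171 + 1612; 2171 = 1·1612 + 559; 1612 = 2·559 + 494; 559 = 1·494 + 65; 494 = 7·65 + 39; 65 = 1·39 + 26; 39 = 1·26 + 13; 26 = 2·13 + 0. gcd = 13; 741 mod 13 = 0. Yes.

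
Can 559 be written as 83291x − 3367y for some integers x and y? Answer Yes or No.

Yes

By Bézout, 83291x − 3367y = 559 has integer solutions iff gcd(83291, 3367) | 559.
Euclid: 83291 = 24·3367 + 2483; 3367 = 1·2483 + 884; 2483 = 2·884 + 715; 884 = 1·715 + 169; 715 = 4·169 + 39; 169 = 4·39 + 13; 39 = 3·13 + 0. gcd = 13; 559 mod 13 = 0. Yes.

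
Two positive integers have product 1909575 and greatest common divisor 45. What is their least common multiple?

42435

gcd·lcm = product, so lcm = 1909575/45 = 42435.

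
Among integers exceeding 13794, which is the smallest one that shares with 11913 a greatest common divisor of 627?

14421

Multiples of 627 above 13794: 627·23, 627·24, … . Need the cofactor coprime to 11913/627 = 19.
Checking s = 23, 24, … the first with gcd(s, 19) = 1 is s = 23, giving 14421.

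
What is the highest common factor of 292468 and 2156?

44

292468 = 2² · 11 · 17² · 23
2156 = 2² · 7² · 11
Common: 2² · 11 = 44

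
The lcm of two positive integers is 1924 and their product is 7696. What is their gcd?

4

From gcd × lcm = ab: gcd = 7696 / 1924 = 4.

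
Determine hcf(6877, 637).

6877 = 13 · 23²
637 = 7² · 13
Common: 13 = 13

13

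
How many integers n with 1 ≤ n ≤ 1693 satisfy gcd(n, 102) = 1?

532

102 = 2·3·17. Inclusion–exclusion on these primes:
1693 − ⌊1693/2⌋ − ⌊1693/3⌋ − ⌊1693/17⌋ + ⌊1693/6⌋ + ⌊1693/34⌋ + ⌊1693/51⌋ − ⌊1693/102⌋ = 532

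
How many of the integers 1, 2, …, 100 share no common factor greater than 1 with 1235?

70

1235 = 5·13·19. Inclusion–exclusion on these primes:
100 − ⌊100/5⌋ − ⌊100/13⌋ − ⌊100/19⌋ + ⌊100/65⌋ + ⌊100/95⌋ + ⌊100/247⌋ − ⌊100/1235⌋ = 70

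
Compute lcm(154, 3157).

gcd first: 3157 = 20·154 + 77; 154 = 2·77 + 0 → gcd = 77
lcm = 154·3157/gcd = 486178/77 = 6314

6314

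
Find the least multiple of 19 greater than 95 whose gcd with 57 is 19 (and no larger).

Multiples of 19 above 95: 19·6, 19·7, … . Need the cofactor coprime to 57/19 = 3.
Checking s = 6, 7, … the first with gcd(s, 3) = 1 is s = 7, giving 133.

133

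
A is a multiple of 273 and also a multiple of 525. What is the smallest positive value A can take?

273 = 3 · 7 · 13; 525 = 3 · 5² · 7
max exponents: 3 · 5² · 7 · 13 = 6825

6825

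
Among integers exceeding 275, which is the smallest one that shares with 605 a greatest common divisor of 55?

330

Multiples of 55 above 275: 55·6, 55·7, … . Need the cofactor coprime to 605/55 = 11.
Checking s = 6, 7, … the first with gcd(s, 11) = 1 is s = 6, giving 330.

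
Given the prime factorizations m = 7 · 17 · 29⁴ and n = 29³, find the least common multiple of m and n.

max exponent per prime: 7 · 17 · 29⁴ = 84166439

84166439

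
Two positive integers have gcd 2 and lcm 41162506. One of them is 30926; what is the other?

m·n = gcd·lcm = 2·41162506 = 82325012, so n = 82325012/30926 = 2662.

2662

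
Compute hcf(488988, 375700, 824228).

488988 = 2² · 3² · 17² · 47; 375700 = 2² · 5² · 13 · 17²; 824228 = 2² · 17² · 23 · 31
gcd takes min exponent of each prime: 2² · 17² = 1156

1156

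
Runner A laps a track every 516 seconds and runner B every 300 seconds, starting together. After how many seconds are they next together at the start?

gcd first: 516 = 1·300 + 216; 300 = 1·216 + 84; 216 = 2·84 + 48; 84 = 1·48 + 36; 48 = 1·36 + 12; 36 = 3·12 + 0 → gcd = 12
lcm = 516·300/gcd = 154800/12 = 12900

12900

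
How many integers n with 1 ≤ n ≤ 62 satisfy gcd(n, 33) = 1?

33 = 3·11. Inclusion–exclusion on these primes:
62 − ⌊62/3⌋ − ⌊62/11⌋ + ⌊62/33⌋ = 38

38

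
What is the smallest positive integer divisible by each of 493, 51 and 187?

16269

493 = 17 · 29; 51 = 3 · 17; 187 = 11 · 17
lcm takes max exponent of each prime: 3 · 11 · 17 · 29 = 16269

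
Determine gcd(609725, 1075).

Euclid: 609725 = 567·1075 + 200; 1075 = 5·200 + 75; 200 = 2·75 + 50; 75 = 1·50 + 25; 50 = 2·25 + 0. Last nonzero remainder: 25.

25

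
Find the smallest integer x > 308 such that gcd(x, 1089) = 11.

1089 = 11·99. Any x with gcd(x, 1089) = 11 is a multiple of 11, say 11s, with s coprime to 99.
Need s > 308/11, so s ≥ 29. First s ≥ 29 with gcd(s, 99) = 1 is s = 29. Thus x = 11·29 = 319.

319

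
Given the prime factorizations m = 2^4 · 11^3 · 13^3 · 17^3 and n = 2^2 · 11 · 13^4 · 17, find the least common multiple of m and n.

max exponent per prime: 2^4 · 11^3 · 13^4 · 17^3 = 2988258830128

2988258830128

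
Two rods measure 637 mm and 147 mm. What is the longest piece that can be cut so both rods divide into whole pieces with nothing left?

49

637 = 7² · 13
147 = 3 · 7²
Common: 7² = 49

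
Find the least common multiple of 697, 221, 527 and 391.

6460493

697 = 17 · 41; 221 = 13 · 17; 527 = 17 · 31; 391 = 17 · 23
lcm takes max exponent of each prime: 13 · 17 · 23 · 31 · 41 = 6460493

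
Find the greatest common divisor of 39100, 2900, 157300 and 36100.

100

39100 = 2² · 5² · 17 · 23; 2900 = 2² · 5² · 29; 157300 = 2² · 5² · 11² · 13; 36100 = 2² · 5² · 19²
gcd takes min exponent of each prime: 2² · 5² = 100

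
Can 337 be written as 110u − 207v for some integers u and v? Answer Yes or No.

Yes

gcd(110, 207): 207 = 1·110 + 97; 110 = 1·97 + 13; 97 = 7·13 + 6; 13 = 2·6 + 1; 6 = 6·1 + 0 → 1
1 divides 337, so a solution exists.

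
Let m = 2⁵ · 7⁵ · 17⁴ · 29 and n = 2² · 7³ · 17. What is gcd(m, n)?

min exponent per shared prime: 2² · 7³ · 17 = 23324

23324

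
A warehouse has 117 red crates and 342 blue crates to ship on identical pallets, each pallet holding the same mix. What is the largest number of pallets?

9

Euclid: 342 = 2·117 + 108; 117 = 1·108 + 9; 108 = 12·9 + 0. Last nonzero remainder: 9.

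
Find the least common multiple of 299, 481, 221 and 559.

8087053

lcm(299, 481) = 299·481/gcd = 143819/13 = 11063
lcm(11063, 221) = 11063·221/gcd = 2444923/13 = 188071
lcm(188071, 559) = 188071·559/gcd = 105131689/13 = 8087053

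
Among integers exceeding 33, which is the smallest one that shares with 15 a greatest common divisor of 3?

gcd(k, 15) = 3 forces 3 | k; write k = 3s. Then gcd(3s, 3·5) = 3·gcd(s, 5), so need gcd(s, 5) = 1.
3s > 33 gives s ≥ 12. The least s ≥ 12 coprime to 5 is 12, so k = 3·12 = 36.

36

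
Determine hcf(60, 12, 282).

6

gcd(60, 12): 60 = 5·12 + 0 → 12
gcd(12, 282): 282 = 23·12 + 6; 12 = 2·6 + 0 → 6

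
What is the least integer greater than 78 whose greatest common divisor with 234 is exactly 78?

156

Multiples of 78 above 78: 78·2, 78·3, … . Need the cofactor coprime to 234/78 = 3.
Checking s = 2, 3, … the first with gcd(s, 3) = 1 is s = 2, giving 156.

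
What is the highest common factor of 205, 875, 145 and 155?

gcd(205, 875): 875 = 4·205 + 55; 205 = 3·55 + 40; 55 = 1·40 + 15; 40 = 2·15 + 10; 15 = 1·10 + 5; 10 = 2·5 + 0 → 5
gcd(5, 145): 145 = 29·5 + 0 → 5
gcd(5, 155): 155 = 31·5 + 0 → 5

5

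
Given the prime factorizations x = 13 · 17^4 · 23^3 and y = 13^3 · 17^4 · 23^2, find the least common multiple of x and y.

2232591415379

max exponent per prime: 13^3 · 17^4 · 23^3 = 2232591415379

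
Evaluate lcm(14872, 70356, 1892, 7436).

78658008

14872 = 2³ · 11 · 13²; 70356 = 2² · 3 · 11 · 13 · 41; 1892 = 2² · 11 · 43; 7436 = 2² · 11 · 13²
lcm takes max exponent of each prime: 2³ · 3 · 11 · 13² · 41 · 43 = 78658008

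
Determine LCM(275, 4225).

46475

gcd first: 4225 = 15·275 + 100; 275 = 2·100 + 75; 100 = 1·75 + 25; 75 = 3·25 + 0 → gcd = 25
lcm = 275·4225/gcd = 1161875/25 = 46475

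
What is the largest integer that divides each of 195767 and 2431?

Euclid: 195767 = 80·2431 + 1287; 2431 = 1·1287 + 1144; 1287 = 1·1144 + 143; 1144 = 8·143 + 0. Last nonzero remainder: 143.

143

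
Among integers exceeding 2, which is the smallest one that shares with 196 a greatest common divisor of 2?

6

196 = 2·98. Any k with gcd(k, 196) = 2 is a multiple of 2, say 2s, with s coprime to 98.
Need s > 2/2, so s ≥ 2. First s ≥ 2 with gcd(s, 98) = 1 is s = 3. Thus k = 2·3 = 6.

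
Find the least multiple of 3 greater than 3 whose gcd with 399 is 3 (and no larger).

399 = 3·133. Any x with gcd(x, 399) = 3 is a multiple of 3, say 3s, with s coprime to 133.
Need s > 3/3, so s ≥ 2. First s ≥ 2 with gcd(s, 133) = 1 is s = 2. Thus x = 3·2 = 6.

6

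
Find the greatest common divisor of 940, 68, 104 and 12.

940 = 2² · 5 · 47; 68 = 2² · 17; 104 = 2³ · 13; 12 = 2² · 3
gcd takes min exponent of each prime: 2² = 4

4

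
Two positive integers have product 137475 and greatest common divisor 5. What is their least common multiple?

gcd·lcm = product, so lcm = 137475/5 = 27495.

27495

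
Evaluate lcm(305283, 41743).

305283 = 3 · 11² · 29²; 41743 = 13³ · 19
max exponents: 3 · 11² · 13³ · 19 · 29² = 12743428269

12743428269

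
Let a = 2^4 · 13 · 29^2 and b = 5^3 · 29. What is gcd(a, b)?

29

min exponent per shared prime: 29 = 29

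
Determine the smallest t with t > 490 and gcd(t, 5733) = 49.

539

5733 = 49·117. Any t with gcd(t, 5733) = 49 is a multiple of 49, say 49s, with s coprime to 117.
Need s > 490/49, so s ≥ 11. First s ≥ 11 with gcd(s, 117) = 1 is s = 11. Thus t = 49·11 = 539.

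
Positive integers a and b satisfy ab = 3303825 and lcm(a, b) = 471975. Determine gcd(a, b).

7

From gcd × lcm = ab: gcd = 3303825 / 471975 = 7.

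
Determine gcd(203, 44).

203 = 7 · 29
44 = 2² · 11
Common: 1 = 1

1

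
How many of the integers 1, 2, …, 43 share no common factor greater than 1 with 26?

26 = 2·13. Inclusion–exclusion on these primes:
43 − ⌊43/2⌋ − ⌊43/13⌋ + ⌊43/26⌋ = 20

20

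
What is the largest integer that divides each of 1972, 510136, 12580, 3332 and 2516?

gcd(1972, 510136): 510136 = 258·1972 + 1360; 1972 = 1·1360 + 612; 1360 = 2·612 + 136; 612 = 4·136 + 68; 136 = 2·68 + 0 → 68
gcd(68, 12580): 12580 = 185·68 + 0 → 68
gcd(68, 3332): 3332 = 49·68 + 0 → 68
gcd(68, 2516): 2516 = 37·68 + 0 → 68

68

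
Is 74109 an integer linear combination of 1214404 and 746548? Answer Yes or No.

By Bézout, 1214404x + 746548y = 74109 has integer solutions iff gcd(1214404, 746548) | 74109.
Euclid: 1214404 = 1·746548 + 467856; 746548 = 1·467856 + 278692; 467856 = 1·278692 + 189164; 278692 = 1·189164 + 89528; 189164 = 2·89528 + 10108; 89528 = 8·10108 + 8664; 10108 = 1·8664 + 1444; 8664 = 6·1444 + 0. gcd = 1444; 74109 mod 1444 = 465. No.

No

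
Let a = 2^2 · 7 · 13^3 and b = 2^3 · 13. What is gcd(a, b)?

52

min exponent per shared prime: 2^2 · 13 = 52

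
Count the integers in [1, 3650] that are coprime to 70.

70 = 2·5·7. Inclusion–exclusion on these primes:
3650 − ⌊3650/2⌋ − ⌊3650/5⌋ − ⌊3650/7⌋ + ⌊3650/10⌋ + ⌊3650/14⌋ + ⌊3650/35⌋ − ⌊3650/70⌋ = 1251

1251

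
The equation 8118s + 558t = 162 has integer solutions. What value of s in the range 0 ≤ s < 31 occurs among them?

Euclid: 8118 = 14·558 + 306; 558 = 1·306 + 252; 306 = 1·252 + 54; 252 = 4·54 + 36; 54 = 1·36 + 18; 36 = 2·18 + 0 → gcd = 18; 162 = 18·9.
Back-substitution yields 8118·(11) + 558·(-160) = 18, so one solution is s = 11·9 = 99, t = -160·9 = -1440.
Solutions in s differ by 558/18 = 31; the one in [0, 31) is 99 mod 31 = 6.

6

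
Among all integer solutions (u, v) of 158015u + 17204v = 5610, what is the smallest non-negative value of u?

Euclid: 158015 = 9·17204 + 3179; 17204 = 5·3179 + 1309; 3179 = 2·1309 + 561; 1309 = 2·561 + 187; 561 = 3·187 + 0 → gcd = 187; 5610 = 187·30.
Back-substitution yields 158015·(-27) + 17204·(248) = 187, so one solution is u = -27·30 = -810, v = 248·30 = 7440.
Solutions in u differ by 17204/187 = 92; the one in [0, 92) is -810 mod 92 = 18.

18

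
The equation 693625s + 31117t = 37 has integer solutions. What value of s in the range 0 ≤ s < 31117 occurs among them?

25049

gcd(693625, 31117) = 1 (Euclid: 693625 = 22·31117 + 9051; 31117 = 3·9051 + 3964; 9051 = 2·3964 + 1123; 3964 = 3·1123 + 595; 1123 = 1·595 + 528; 595 = 1·528 + 67; 528 = 7·67 + 59; 67 = 1·59 + 8; 59 = 7·8 + 3; 8 = 2·3 + 2; 3 = 1·2 + 1; 2 = 2·1 + 0), and 1 | 37.
Extended Euclid: 693625·(11610) + 31117·(-258797) = 1. Scale by 37: s₀ = 429570.
General solution s = s₀ + 31117k; reducing mod 31117 gives s = 25049 (and t = -558364).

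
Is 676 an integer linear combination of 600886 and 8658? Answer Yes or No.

gcd(600886, 8658): 600886 = 69·8658 + 3484; 8658 = 2·3484 + 1690; 3484 = 2·1690 + 104; 1690 = 16·104 + 26; 104 = 4·26 + 0 → 26
26 divides 676, so a solution exists.

Yes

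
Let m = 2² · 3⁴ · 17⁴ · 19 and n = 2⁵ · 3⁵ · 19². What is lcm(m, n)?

234454805856

max exponent per prime: 2⁵ · 3⁵ · 17⁴ · 19² = 234454805856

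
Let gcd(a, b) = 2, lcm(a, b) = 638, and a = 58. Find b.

22

a·b = gcd·lcm = 2·638 = 1276, so b = 1276/58 = 22.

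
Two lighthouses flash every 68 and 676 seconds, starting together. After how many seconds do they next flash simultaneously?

68 = 2² · 17; 676 = 2² · 13²
max exponents: 2² · 13² · 17 = 11492

11492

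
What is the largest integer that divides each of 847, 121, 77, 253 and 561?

gcd(847, 121): 847 = 7·121 + 0 → 121
gcd(121, 77): 121 = 1·77 + 44; 77 = 1·44 + 33; 44 = 1·33 + 11; 33 = 3·11 + 0 → 11
gcd(11, 253): 253 = 23·11 + 0 → 11
gcd(11, 561): 561 = 51·11 + 0 → 11

11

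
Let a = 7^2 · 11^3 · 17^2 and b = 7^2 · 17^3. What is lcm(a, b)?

max exponent per prime: 7^2 · 11^3 · 17^3 = 320420947

320420947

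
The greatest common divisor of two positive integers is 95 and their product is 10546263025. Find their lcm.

111013295

gcd·lcm = product, so lcm = 10546263025/95 = 111013295.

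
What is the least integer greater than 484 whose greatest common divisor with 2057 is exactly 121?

2057 = 121·17. Any m with gcd(m, 2057) = 121 is a multiple of 121, say 121s, with s coprime to 17.
Need s > 484/121, so s ≥ 5. First s ≥ 5 with gcd(s, 17) = 1 is s = 5. Thus m = 121·5 = 605.

605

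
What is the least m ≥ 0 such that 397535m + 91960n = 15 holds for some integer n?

16057

gcd(397535, 91960) = 5 (Euclid: 397535 = 4·91960 + 29695; 91960 = 3·29695 + 2875; 29695 = 10·2875 + 945; 2875 = 3·945 + 40; 945 = 23·40 + 25; 40 = 1·25 + 15; 25 = 1·15 + 10; 15 = 1·10 + 5; 10 = 2·5 + 0), and 5 | 15.
Extended Euclid: 397535·(-6909) + 91960·(29867) = 5. Scale by 3: m₀ = -20727.
General solution m = m₀ + 18392t; reducing mod 18392 gives m = 16057 (and n = -69413).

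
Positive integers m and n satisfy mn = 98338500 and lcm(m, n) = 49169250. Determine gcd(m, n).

2

From gcd × lcm = mn: gcd = 98338500 / 49169250 = 2.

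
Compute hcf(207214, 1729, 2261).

207214 = 2 · 7 · 19² · 41; 1729 = 7 · 13 · 19; 2261 = 7 · 17 · 19
gcd takes min exponent of each prime: 7 · 19 = 133

133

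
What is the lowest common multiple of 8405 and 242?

2034010

gcd first: 8405 = 34·242 + 177; 242 = 1·177 + 65; 177 = 2·65 + 47; 65 = 1·47 + 18; 47 = 2·18 + 11; 18 = 1·11 + 7; 11 = 1·7 + 4; 7 = 1·4 + 3; 4 = 1·3 + 1; 3 = 3·1 + 0 → gcd = 1
lcm = 8405·242/gcd = 2034010/1 = 2034010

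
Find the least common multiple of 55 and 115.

gcd first: 115 = 2·55 + 5; 55 = 11·5 + 0 → gcd = 5
lcm = 55·115/gcd = 6325/5 = 1265

1265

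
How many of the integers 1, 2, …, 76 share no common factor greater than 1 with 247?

247 = 13·19. Inclusion–exclusion on these primes:
76 − ⌊76/13⌋ − ⌊76/19⌋ + ⌊76/247⌋ = 67

67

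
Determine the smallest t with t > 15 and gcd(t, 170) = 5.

170 = 5·34. Any t with gcd(t, 170) = 5 is a multiple of 5, say 5s, with s coprime to 34.
Need s > 15/5, so s ≥ 4. First s ≥ 4 with gcd(s, 34) = 1 is s = 5. Thus t = 5·5 = 25.

25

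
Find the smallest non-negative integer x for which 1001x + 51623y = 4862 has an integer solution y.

Reduce mod 51623: 1001x ≡ 4862 (mod 51623). With g = gcd(1001, 51623) = 143 dividing 4862, divide through: 7x ≡ 34 (mod 361).
Since gcd(7, 361) = 1, x ≡ 34·(7)⁻¹ ≡ 108 (mod 361). Smallest non-negative: 108.

108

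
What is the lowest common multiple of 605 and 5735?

693935

gcd first: 5735 = 9·605 + 290; 605 = 2·290 + 25; 290 = 11·25 + 15; 25 = 1·15 + 10; 15 = 1·10 + 5; 10 = 2·5 + 0 → gcd = 5
lcm = 605·5735/gcd = 3469675/5 = 693935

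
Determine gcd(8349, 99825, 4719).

363

8349 = 3 · 11² · 23; 99825 = 3 · 5² · 11³; 4719 = 3 · 11² · 13
gcd takes min exponent of each prime: 3 · 11² = 363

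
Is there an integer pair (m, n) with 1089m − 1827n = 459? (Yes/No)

Yes

By Bézout, 1089m − 1827n = 459 has integer solutions iff gcd(1089, 1827) | 459.
Euclid: 1827 = 1·1089 + 738; 1089 = 1·738 + 351; 738 = 2·351 + 36; 351 = 9·36 + 27; 36 = 1·27 + 9; 27 = 3·9 + 0. gcd = 9; 459 mod 9 = 0. Yes.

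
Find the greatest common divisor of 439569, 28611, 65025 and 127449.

2601

439569 = 3² · 13² · 17²; 28611 = 3² · 11 · 17²; 65025 = 3² · 5² · 17²; 127449 = 3² · 7² · 17²
gcd takes min exponent of each prime: 3² · 17² = 2601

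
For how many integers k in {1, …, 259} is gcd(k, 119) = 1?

209

Prime factors of 119: 7, 17. Count integers ≤ 259 divisible by none of them.
By inclusion–exclusion: 259 − ⌊259/7⌋ − ⌊259/17⌋ + ⌊259/119⌋ = 209.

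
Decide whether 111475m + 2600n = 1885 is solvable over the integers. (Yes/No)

No

gcd(111475, 2600): 111475 = 42·2600 + 2275; 2600 = 1·2275 + 325; 2275 = 7·325 + 0 → 325
325 does not divide 1885, so a solution does not exist.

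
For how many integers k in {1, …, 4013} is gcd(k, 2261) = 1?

Prime factors of 2261: 7, 17, 19. Count integers ≤ 4013 divisible by none of them.
By inclusion–exclusion: 4013 − ⌊4013/7⌋ − ⌊4013/17⌋ − ⌊4013/19⌋ + ⌊4013/119⌋ + ⌊4013/133⌋ + ⌊4013/323⌋ − ⌊4013/2261⌋ = 3067.

3067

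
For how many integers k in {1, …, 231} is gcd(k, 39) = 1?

142

39 = 3·13. Inclusion–exclusion on these primes:
231 − ⌊231/3⌋ − ⌊231/13⌋ + ⌊231/39⌋ = 142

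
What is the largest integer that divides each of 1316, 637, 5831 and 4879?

7

gcd(1316, 637): 1316 = 2·637 + 42; 637 = 15·42 + 7; 42 = 6·7 + 0 → 7
gcd(7, 5831): 5831 = 833·7 + 0 → 7
gcd(7, 4879): 4879 = 697·7 + 0 → 7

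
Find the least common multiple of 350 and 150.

350 = 2 · 5² · 7; 150 = 2 · 3 · 5²
max exponents: 2 · 3 · 5² · 7 = 1050

1050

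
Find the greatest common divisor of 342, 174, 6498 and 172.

gcd(342, 174): 342 = 1·174 + 168; 174 = 1·168 + 6; 168 = 28·6 + 0 → 6
gcd(6, 6498): 6498 = 1083·6 + 0 → 6
gcd(6, 172): 172 = 28·6 + 4; 6 = 1·4 + 2; 4 = 2·2 + 0 → 2

2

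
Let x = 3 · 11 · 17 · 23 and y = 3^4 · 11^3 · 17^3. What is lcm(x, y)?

max exponent per prime: 3^4 · 11^3 · 17^3 · 23 = 12182535189

12182535189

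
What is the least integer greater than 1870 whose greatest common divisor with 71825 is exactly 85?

Multiples of 85 above 1870: 85·23, 85·24, … . Need the cofactor coprime to 71825/85 = 845.
Checking s = 23, 24, … the first with gcd(s, 845) = 1 is s = 23, giving 1955.

1955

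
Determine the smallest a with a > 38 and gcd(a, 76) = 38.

gcd(a, 76) = 38 forces 38 | a; write a = 38s. Then gcd(38s, 38·2) = 38·gcd(s, 2), so need gcd(s, 2) = 1.
38s > 38 gives s ≥ 2. The least s ≥ 2 coprime to 2 is 3, so a = 38·3 = 114.

114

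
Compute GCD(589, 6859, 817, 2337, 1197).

19

589 = 19 · 31; 6859 = 19³; 817 = 19 · 43; 2337 = 3 · 19 · 41; 1197 = 3² · 7 · 19
gcd takes min exponent of each prime: 19 = 19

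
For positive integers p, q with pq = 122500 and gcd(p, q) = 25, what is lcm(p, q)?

For any two positive integers, gcd × lcm equals their product. Hence lcm = 122500 / 25 = 4900.

4900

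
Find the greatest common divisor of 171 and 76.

19

Euclid: 171 = 2·76 + 19; 76 = 4·19 + 0. Last nonzero remainder: 19.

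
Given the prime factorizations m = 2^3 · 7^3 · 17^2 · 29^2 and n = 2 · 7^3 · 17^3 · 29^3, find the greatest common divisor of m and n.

min exponent per shared prime: 2 · 7^3 · 17^2 · 29^2 = 166731614

166731614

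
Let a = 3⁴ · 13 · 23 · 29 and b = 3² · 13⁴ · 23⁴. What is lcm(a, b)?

max exponent per prime: 3⁴ · 13⁴ · 23⁴ · 29 = 18774473643549

18774473643549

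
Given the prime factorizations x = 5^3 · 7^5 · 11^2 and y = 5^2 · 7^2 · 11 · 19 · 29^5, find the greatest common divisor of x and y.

min exponent per shared prime: 5^2 · 7^2 · 11 = 13475

13475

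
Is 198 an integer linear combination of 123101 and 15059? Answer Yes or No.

gcd(123101, 15059): 123101 = 8·15059 + 2629; 15059 = 5·2629 + 1914; 2629 = 1·1914 + 715; 1914 = 2·715 + 484; 715 = 1·484 + 231; 484 = 2·231 + 22; 231 = 10·22 + 11; 22 = 2·11 + 0 → 11
11 divides 198, so a solution exists.

Yes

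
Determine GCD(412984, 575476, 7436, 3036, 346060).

44

412984 = 2³ · 11 · 13 · 19²; 575476 = 2² · 11² · 29 · 41; 7436 = 2² · 11 · 13²; 3036 = 2² · 3 · 11 · 23; 346060 = 2² · 5 · 11³ · 13
gcd takes min exponent of each prime: 2² · 11 = 44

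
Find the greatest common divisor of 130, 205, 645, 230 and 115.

gcd(130, 205): 205 = 1·130 + 75; 130 = 1·75 + 55; 75 = 1·55 + 20; 55 = 2·20 + 15; 20 = 1·15 + 5; 15 = 3·5 + 0 → 5
gcd(5, 645): 645 = 129·5 + 0 → 5
gcd(5, 230): 230 = 46·5 + 0 → 5
gcd(5, 115): 115 = 23·5 + 0 → 5

5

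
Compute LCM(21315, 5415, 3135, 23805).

134326639755

21315 = 3 · 5 · 7² · 29; 5415 = 3 · 5 · 19²; 3135 = 3 · 5 · 11 · 19; 23805 = 3² · 5 · 23²
lcm takes max exponent of each prime: 3² · 5 · 7² · 11 · 19² · 23² · 29 = 134326639755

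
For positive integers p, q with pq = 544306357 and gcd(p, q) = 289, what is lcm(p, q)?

1883413

gcd·lcm = product, so lcm = 544306357/289 = 1883413.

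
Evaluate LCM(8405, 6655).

8405 = 5 · 41²; 6655 = 5 · 11³
max exponents: 5 · 11³ · 41² = 11187055

11187055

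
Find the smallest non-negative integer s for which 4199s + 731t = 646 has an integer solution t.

20

gcd(4199, 731) = 17 (Euclid: 4199 = 5·731 + 544; 731 = 1·544 + 187; 544 = 2·187 + 170; 187 = 1·170 + 17; 170 = 10·17 + 0), and 17 | 646.
Extended Euclid: 4199·(-4) + 731·(23) = 17. Scale by 38: s₀ = -152.
General solution s = s₀ + 43k; reducing mod 43 gives s = 20 (and t = -114).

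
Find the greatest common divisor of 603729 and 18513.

Euclid: 603729 = 32·18513 + 11313; 18513 = 1·11313 + 7200; 11313 = 1·7200 + 4113; 7200 = 1·4113 + 3087; 4113 = 1·3087 + 1026; 3087 = 3·1026 + 9; 1026 = 114·9 + 0. Last nonzero remainder: 9.

9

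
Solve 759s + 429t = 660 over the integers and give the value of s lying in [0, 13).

2

Reduce mod 429: 759s ≡ 660 (mod 429). With g = gcd(759, 429) = 33 dividing 660, divide through: 23s ≡ 20 (mod 13).
Since gcd(23, 13) = 1, s ≡ 20·(23)⁻¹ ≡ 2 (mod 13). Smallest non-negative: 2.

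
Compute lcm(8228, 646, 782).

3595636

8228 = 2² · 11² · 17; 646 = 2 · 17 · 19; 782 = 2 · 17 · 23
lcm takes max exponent of each prime: 2² · 11² · 17 · 19 · 23 = 3595636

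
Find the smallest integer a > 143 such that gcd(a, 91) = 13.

Multiples of 13 above 143: 13·12, 13·13, … . Need the cofactor coprime to 91/13 = 7.
Checking s = 12, 13, … the first with gcd(s, 7) = 1 is s = 12, giving 156.

156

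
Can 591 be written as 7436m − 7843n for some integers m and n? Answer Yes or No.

By Bézout, 7436m − 7843n = 591 has integer solutions iff gcd(7436, 7843) | 591.
Euclid: 7843 = 1·7436 + 407; 7436 = 18·407 + 110; 407 = 3·110 + 77; 110 = 1·77 + 33; 77 = 2·33 + 11; 33 = 3·11 + 0. gcd = 11; 591 mod 11 = 8. No.

No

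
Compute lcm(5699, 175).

gcd first: 5699 = 32·175 + 99; 175 = 1·99 + 76; 99 = 1·76 + 23; 76 = 3·23 + 7; 23 = 3·7 + 2; 7 = 3·2 + 1; 2 = 2·1 + 0 → gcd = 1
lcm = 5699·175/gcd = 997325/1 = 997325

997325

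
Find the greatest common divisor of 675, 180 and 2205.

675 = 3³ · 5²; 180 = 2² · 3² · 5; 2205 = 3² · 5 · 7²
gcd takes min exponent of each prime: 3² · 5 = 45

45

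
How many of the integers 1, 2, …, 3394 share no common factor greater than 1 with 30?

30 = 2·3·5. Inclusion–exclusion on these primes:
3394 − ⌊3394/2⌋ − ⌊3394/3⌋ − ⌊3394/5⌋ + ⌊3394/6⌋ + ⌊3394/10⌋ + ⌊3394/15⌋ − ⌊3394/30⌋ = 905

905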